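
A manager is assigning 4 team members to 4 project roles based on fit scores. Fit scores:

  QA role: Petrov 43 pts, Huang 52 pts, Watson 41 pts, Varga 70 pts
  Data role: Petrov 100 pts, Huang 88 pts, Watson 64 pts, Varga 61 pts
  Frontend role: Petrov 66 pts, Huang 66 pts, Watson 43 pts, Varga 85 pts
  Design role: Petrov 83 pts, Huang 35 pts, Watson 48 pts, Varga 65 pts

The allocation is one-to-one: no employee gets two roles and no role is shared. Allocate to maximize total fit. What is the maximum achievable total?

Max total: 297 pts

Treat this as an assignment problem: match each employee to one role.
Optimal: Petrov→Design role (83 pts), Huang→Data role (88 pts), Watson→QA role (41 pts), Varga→Frontend role (85 pts) — total 83+88+41+85 = 297 pts.
Row-greedy (each employee in turn takes its best remaining role) gives 284 pts, worse by 13.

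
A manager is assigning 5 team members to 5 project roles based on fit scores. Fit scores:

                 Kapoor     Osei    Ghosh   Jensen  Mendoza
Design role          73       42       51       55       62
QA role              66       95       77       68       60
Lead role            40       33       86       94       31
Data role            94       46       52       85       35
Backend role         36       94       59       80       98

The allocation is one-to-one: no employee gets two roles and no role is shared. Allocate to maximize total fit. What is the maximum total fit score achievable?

This is a one-to-one assignment (maximum-weight bipartite matching).
Optimal: Kapoor→Design role (73 pts), Osei→QA role (95 pts), Ghosh→Lead role (86 pts), Jensen→Data role (85 pts), Mendoza→Backend role (98 pts) — total 73+95+86+85+98 = 437 pts.
Column-greedy (each role in turn goes to its best remaining employee) gives 412 pts, worse by 25.
Next-best assignment: Kapoor→Data role, Osei→QA role, Ghosh→Design role, Jensen→Lead role, Mendoza→Backend role = 432 pts.
Every other assignment is strictly worse.

Max total: 437 pts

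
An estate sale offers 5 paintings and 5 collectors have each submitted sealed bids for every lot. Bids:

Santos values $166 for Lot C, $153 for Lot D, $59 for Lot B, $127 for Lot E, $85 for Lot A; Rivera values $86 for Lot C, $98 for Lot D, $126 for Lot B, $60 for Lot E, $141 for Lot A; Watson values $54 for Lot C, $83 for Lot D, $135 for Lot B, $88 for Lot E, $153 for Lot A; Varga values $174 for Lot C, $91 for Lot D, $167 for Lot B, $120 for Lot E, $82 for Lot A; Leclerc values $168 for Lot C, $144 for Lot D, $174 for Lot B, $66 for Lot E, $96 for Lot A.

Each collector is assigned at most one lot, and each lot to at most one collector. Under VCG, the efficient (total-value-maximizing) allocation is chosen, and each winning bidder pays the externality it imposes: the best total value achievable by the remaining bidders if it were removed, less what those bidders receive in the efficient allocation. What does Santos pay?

Santos pays $22.

Efficient allocation: Santos→Lot D ($153), Rivera→Lot A ($141), Watson→Lot E ($88), Varga→Lot C ($174), Leclerc→Lot B ($174); total welfare W = $730.
Santos receives Lot D at value $153, so the others get W − 153 = $577.
Without Santos: best allocation of the remaining 4 bidders over all 5 lots is Rivera→Lot D ($98), Watson→Lot A ($153), Varga→Lot C ($174), Leclerc→Lot B ($174), total $599.
VCG payment = (others' best without Santos) − (others' welfare with Santos) = 599 − 577 = $22.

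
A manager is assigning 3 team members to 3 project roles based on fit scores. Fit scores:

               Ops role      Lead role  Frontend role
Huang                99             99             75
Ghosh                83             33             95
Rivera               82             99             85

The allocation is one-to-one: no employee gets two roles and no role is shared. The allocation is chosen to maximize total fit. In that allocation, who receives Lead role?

Rivera receives Lead role.

Optimal: Huang→Ops role (99 pts), Ghosh→Frontend role (95 pts), Rivera→Lead role (99 pts) — total 99+95+99 = 293 pts.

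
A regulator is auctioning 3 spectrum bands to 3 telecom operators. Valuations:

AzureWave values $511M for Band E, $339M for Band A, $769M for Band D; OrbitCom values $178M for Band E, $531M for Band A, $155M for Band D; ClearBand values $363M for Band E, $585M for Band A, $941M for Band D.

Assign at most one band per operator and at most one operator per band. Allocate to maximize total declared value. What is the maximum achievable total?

This is a one-to-one assignment (maximum-weight bipartite matching).
Optimal: AzureWave→Band E ($511M), OrbitCom→Band A ($531M), ClearBand→Band D ($941M) — total 511+531+941 = $1983M.
Next-best assignment: AzureWave→Band D, OrbitCom→Band A, ClearBand→Band E = $1663M.

Max total: $1983M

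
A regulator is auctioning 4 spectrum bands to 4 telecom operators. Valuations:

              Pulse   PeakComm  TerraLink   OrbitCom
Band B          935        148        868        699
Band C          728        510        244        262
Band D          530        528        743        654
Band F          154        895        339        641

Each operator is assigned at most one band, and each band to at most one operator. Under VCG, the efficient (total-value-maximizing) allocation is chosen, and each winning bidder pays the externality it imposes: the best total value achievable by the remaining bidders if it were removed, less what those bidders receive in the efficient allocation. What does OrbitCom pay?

Efficient allocation: Pulse→Band C ($728M), PeakComm→Band F ($895M), TerraLink→Band B ($868M), OrbitCom→Band D ($654M); total welfare W = $3145M.
OrbitCom receives Band D at value $654M, so the others get W − 654 = $2491M.
Without OrbitCom: best allocation of the remaining 3 bidders over all 4 bands is Pulse→Band B ($935M), PeakComm→Band F ($895M), TerraLink→Band D ($743M), total $2573M.
VCG payment = (others' best without OrbitCom) − (others' welfare with OrbitCom) = 2573 − 2491 = $82M.

OrbitCom pays $82M.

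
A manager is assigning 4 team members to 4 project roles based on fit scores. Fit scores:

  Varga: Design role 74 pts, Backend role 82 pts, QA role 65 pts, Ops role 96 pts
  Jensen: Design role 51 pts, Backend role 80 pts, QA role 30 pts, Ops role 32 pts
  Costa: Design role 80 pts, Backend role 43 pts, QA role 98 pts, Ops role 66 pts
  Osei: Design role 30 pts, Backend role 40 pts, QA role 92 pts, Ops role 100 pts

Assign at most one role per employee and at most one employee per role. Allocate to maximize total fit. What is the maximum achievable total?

Optimal: Varga→Design role (74 pts), Jensen→Backend role (80 pts), Costa→QA role (98 pts), Osei→Ops role (100 pts) — total 74+80+98+100 = 352 pts.
Row-greedy (each employee in turn takes its best remaining role) gives 304 pts, worse by 48.
Swapping Jensen↔Costa (Jensen→QA role 30 pts, Costa→Backend role 43 pts) loses 105.
Every other assignment is strictly worse.

Maximum total: 352 pts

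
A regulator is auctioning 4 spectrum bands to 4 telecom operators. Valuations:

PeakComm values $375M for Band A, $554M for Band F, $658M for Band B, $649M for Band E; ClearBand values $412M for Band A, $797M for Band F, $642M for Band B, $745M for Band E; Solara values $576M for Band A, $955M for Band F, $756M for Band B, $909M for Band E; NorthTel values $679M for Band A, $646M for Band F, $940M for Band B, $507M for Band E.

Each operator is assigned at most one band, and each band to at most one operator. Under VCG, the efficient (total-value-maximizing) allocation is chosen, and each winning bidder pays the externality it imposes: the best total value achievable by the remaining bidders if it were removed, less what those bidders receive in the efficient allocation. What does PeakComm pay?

PeakComm pays $261M.

Efficient allocation: PeakComm→Band B ($658M), ClearBand→Band F ($797M), Solara→Band E ($909M), NorthTel→Band A ($679M); total welfare W = $3043M.
PeakComm receives Band B at value $658M, so the others get W − 658 = $2385M.
Without PeakComm: best allocation of the remaining 3 bidders over all 4 bands is ClearBand→Band F ($797M), Solara→Band E ($909M), NorthTel→Band B ($940M), total $2646M.
VCG payment = (others' best without PeakComm) − (others' welfare with PeakComm) = 2646 − 2385 = $261M.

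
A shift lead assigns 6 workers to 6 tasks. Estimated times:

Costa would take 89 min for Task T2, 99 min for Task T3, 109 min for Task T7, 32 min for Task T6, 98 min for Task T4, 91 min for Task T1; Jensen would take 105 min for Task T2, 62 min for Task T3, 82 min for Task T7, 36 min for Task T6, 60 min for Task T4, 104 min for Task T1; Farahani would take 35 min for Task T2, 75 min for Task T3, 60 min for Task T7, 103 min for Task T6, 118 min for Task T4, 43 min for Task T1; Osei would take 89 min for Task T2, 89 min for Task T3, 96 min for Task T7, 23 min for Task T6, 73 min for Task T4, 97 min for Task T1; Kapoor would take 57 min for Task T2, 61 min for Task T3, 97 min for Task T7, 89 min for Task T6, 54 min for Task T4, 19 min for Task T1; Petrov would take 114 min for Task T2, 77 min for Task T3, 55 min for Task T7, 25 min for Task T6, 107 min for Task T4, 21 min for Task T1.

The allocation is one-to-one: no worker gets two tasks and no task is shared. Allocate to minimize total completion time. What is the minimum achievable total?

Optimal: Costa→Task T6 (32 min), Jensen→Task T3 (62 min), Farahani→Task T2 (35 min), Osei→Task T4 (73 min), Kapoor→Task T1 (19 min), Petrov→Task T7 (55 min) — total 32+62+35+73+19+55 = 276 min.
No other one-to-one assignment undercuts 276 min.

Min total: 276 min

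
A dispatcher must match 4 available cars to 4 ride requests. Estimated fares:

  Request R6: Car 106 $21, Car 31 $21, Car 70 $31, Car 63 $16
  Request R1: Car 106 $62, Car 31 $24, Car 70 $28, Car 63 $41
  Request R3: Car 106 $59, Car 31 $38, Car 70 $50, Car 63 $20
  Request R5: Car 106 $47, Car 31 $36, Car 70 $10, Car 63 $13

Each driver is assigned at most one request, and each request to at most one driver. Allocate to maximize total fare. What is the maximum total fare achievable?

This is the linear assignment problem.
Optimal: Car 106→Request R3 ($59), Car 31→Request R5 ($36), Car 70→Request R6 ($31), Car 63→Request R1 ($41) — total 59+36+31+41 = $167.
Column-greedy (each request in turn goes to its best remaining driver) gives $144, worse by 23.
Next-best assignment: Car 106→Request R1, Car 31→Request R5, Car 70→Request R3, Car 63→Request R6 = $164.

Maximum total: $167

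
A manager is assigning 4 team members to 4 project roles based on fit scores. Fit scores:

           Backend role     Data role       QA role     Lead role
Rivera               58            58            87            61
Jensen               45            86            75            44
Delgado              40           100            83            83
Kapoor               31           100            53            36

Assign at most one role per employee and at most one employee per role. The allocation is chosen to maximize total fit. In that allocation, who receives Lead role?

Delgado receives Lead role.

Treat this as an assignment problem: match each employee to one role.
Optimal: Rivera→Backend role (58 pts), Jensen→QA role (75 pts), Delgado→Lead role (83 pts), Kapoor→Data role (100 pts) — total 58+75+83+100 = 316 pts.
Row-greedy (each employee in turn takes its best remaining role) gives 287 pts, worse by 29.
Swapping Delgado↔Jensen (Delgado→QA role 83 pts, Jensen→Lead role 44 pts) loses 31.
Delgado's own top role is Data role (100 pts), but forcing Delgado→Data role and reassigning the rest optimally gives only 269 pts — worse by 47.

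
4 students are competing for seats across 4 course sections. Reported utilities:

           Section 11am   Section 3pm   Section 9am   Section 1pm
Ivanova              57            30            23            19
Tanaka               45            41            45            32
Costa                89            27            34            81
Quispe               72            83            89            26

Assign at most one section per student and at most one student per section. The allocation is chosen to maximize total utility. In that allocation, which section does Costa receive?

Costa receives Section 1pm.

Optimal: Ivanova→Section 11am (57 points), Tanaka→Section 3pm (41 points), Costa→Section 1pm (81 points), Quispe→Section 9am (89 points) — total 57+41+81+89 = 268 points.
Max-entry greedy (repeatedly take the single best remaining cell) gives 238 points, worse by 30.
Next-best assignment: Ivanova→Section 11am, Tanaka→Section 9am, Costa→Section 1pm, Quispe→Section 3pm = 266 points.
Costa's own top section is Section 11am (89 points), but forcing Costa→Section 11am and reassigning the rest optimally gives only 240 points — worse by 28.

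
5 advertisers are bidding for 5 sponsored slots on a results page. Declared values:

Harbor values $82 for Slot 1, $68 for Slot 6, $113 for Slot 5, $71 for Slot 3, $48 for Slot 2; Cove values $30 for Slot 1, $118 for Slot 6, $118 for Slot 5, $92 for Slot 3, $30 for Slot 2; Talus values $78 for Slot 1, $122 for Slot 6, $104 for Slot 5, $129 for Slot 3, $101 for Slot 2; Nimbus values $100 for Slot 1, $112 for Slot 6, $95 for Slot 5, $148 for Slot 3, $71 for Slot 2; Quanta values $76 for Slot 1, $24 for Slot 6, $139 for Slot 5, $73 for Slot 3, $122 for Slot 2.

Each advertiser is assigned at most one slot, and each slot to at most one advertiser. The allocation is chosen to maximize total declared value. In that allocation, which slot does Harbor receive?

This is the linear assignment problem.
Optimal: Harbor→Slot 1 ($82), Cove→Slot 5 ($118), Talus→Slot 6 ($122), Nimbus→Slot 3 ($148), Quanta→Slot 2 ($122) — total 82+118+122+148+122 = $592.
Column-greedy (each slot in turn goes to its best remaining advertiser) gives $501, worse by 91.
Swapping Talus↔Cove (Talus→Slot 5 $104, Cove→Slot 6 $118) loses 18.
No other one-to-one assignment exceeds $592.
Harbor's own top slot is Slot 5 ($113), but forcing Harbor→Slot 5 and reassigning the rest optimally gives only $582 — worse by 10.

Harbor receives Slot 1.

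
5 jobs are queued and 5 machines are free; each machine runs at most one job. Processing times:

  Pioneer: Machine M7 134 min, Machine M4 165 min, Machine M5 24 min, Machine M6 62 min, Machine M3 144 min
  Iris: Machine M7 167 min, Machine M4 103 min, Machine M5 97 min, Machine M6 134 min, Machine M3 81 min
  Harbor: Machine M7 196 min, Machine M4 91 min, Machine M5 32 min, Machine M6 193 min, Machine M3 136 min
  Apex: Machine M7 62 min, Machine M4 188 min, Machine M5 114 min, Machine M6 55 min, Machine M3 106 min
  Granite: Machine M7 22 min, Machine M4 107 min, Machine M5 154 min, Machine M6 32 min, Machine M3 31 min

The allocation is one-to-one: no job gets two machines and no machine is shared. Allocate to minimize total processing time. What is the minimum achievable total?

Minimum total: 273 min

Optimal: Pioneer→Machine M5 (24 min), Iris→Machine M3 (81 min), Harbor→Machine M4 (91 min), Apex→Machine M6 (55 min), Granite→Machine M7 (22 min) — total 24+81+91+55+22 = 273 min.
Checked against all permutations: 273 min is optimal.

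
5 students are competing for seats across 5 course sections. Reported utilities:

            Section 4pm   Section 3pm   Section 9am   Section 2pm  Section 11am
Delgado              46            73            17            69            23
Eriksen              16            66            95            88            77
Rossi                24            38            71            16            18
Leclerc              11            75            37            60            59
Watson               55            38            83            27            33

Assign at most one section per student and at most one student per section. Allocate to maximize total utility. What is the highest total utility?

Optimal: Delgado→Section 2pm (69 points), Eriksen→Section 11am (77 points), Rossi→Section 9am (71 points), Leclerc→Section 3pm (75 points), Watson→Section 4pm (55 points) — total 69+77+71+75+55 = 347 points.
Max-entry greedy (repeatedly take the single best remaining cell) gives 312 points, worse by 35.

Max total: 347 points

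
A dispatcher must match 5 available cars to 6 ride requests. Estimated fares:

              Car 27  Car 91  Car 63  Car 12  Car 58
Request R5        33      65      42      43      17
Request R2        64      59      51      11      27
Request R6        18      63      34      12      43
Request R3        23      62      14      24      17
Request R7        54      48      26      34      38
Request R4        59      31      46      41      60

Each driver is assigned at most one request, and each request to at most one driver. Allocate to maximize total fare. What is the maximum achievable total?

This is the linear assignment problem.
Optimal: Car 27→Request R7 ($54), Car 91→Request R6 ($63), Car 63→Request R2 ($51), Car 12→Request R5 ($43), Car 58→Request R4 ($60) — total 54+63+51+43+60 = $271.
Column-greedy (each request in turn goes to its best remaining driver) gives $222, worse by 49.
Next-best assignment: Car 27→Request R7, Car 91→Request R3, Car 63→Request R2, Car 12→Request R5, Car 58→Request R4 = $270.

Maximum total: $271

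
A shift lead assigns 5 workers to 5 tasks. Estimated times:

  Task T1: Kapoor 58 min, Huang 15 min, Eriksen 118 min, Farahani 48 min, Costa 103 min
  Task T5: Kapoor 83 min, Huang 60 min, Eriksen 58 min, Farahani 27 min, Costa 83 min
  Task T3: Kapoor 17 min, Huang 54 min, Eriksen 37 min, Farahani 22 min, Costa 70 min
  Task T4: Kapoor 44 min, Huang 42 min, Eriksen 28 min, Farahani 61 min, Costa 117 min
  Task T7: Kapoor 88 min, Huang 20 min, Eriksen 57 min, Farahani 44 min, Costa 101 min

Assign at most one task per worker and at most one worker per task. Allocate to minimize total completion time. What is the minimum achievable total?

Optimal: Kapoor→Task T3 (17 min), Huang→Task T1 (15 min), Eriksen→Task T4 (28 min), Farahani→Task T7 (44 min), Costa→Task T5 (83 min) — total 17+15+28+44+83 = 187 min.
Column-greedy (each task in turn goes to its cheapest remaining worker) gives 188 min, worse by 1.
Swapping Kapoor↔Farahani (Kapoor→Task T7 88 min, Farahani→Task T3 22 min) adds 49.

Min total: 187 min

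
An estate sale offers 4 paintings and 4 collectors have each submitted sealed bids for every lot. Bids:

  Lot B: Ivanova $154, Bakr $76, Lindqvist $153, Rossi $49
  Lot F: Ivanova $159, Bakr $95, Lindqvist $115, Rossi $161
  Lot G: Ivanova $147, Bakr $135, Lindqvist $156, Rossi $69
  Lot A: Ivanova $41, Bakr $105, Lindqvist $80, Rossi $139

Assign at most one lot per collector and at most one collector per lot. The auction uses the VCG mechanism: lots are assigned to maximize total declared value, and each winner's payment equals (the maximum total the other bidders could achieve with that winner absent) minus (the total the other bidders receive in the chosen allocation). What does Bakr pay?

Efficient allocation: Ivanova→Lot F ($159), Bakr→Lot G ($135), Lindqvist→Lot B ($153), Rossi→Lot A ($139); total welfare W = $586.
Bakr receives Lot G at value $135, so the others get W − 135 = $451.
Without Bakr: best allocation of the remaining 3 bidders over all 4 lots is Ivanova→Lot B ($154), Lindqvist→Lot G ($156), Rossi→Lot F ($161), total $471.
VCG payment = (others' best without Bakr) − (others' welfare with Bakr) = 471 − 451 = $20.

Bakr pays $20.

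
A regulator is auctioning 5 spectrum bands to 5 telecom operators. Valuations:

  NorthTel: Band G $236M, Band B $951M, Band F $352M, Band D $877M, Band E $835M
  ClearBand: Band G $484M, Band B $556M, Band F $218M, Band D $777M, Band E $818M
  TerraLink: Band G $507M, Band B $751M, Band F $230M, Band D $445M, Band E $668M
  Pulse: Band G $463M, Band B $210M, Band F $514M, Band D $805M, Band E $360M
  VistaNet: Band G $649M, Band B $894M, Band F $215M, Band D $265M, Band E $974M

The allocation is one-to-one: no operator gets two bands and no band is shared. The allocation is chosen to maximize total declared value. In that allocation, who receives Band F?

Pulse receives Band F.

This is a one-to-one assignment (maximum-weight bipartite matching).
Optimal: NorthTel→Band B ($951M), ClearBand→Band D ($777M), TerraLink→Band G ($507M), Pulse→Band F ($514M), VistaNet→Band E ($974M) — total 951+777+507+514+974 = $3723M.
Row-greedy (each operator in turn takes its best remaining band) gives $3296M, worse by 427.
Swapping NorthTel↔VistaNet (NorthTel→Band E $835M, VistaNet→Band B $894M) loses 196.
Checked against all permutations: $3723M is optimal.
Pulse's own top band is Band D ($805M), but forcing Pulse→Band D and reassigning the rest optimally gives only $3455M — worse by 268.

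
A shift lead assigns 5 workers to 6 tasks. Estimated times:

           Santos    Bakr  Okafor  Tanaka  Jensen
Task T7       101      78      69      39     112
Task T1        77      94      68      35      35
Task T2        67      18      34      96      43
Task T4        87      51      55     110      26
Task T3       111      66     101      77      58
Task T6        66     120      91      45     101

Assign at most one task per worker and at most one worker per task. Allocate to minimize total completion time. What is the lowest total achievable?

This is a one-to-one assignment (minimum-cost bipartite matching).
Optimal: Santos→Task T6 (66 min), Bakr→Task T2 (18 min), Okafor→Task T4 (55 min), Tanaka→Task T7 (39 min), Jensen→Task T1 (35 min) — total 66+18+55+39+35 = 213 min.
Min-entry greedy (repeatedly take the single cheapest remaining cell) gives 214 min, worse by 1.
Next-best assignment: Santos→Task T6, Bakr→Task T2, Okafor→Task T7, Tanaka→Task T1, Jensen→Task T4 = 214 min.
Every other assignment is strictly worse.

Min total: 213 min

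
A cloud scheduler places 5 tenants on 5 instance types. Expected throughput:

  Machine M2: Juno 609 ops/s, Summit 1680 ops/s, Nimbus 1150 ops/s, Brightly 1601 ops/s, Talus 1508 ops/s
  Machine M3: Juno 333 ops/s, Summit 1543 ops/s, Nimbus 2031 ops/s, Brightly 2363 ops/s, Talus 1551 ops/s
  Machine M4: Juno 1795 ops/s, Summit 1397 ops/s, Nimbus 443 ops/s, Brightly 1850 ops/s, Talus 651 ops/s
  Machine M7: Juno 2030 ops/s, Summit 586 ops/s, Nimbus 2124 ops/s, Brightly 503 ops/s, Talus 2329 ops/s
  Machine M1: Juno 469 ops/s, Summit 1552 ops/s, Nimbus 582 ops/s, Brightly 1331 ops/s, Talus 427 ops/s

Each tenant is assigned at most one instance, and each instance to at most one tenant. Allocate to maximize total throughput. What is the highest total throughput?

Max total: 9342 ops/s

Treat this as an assignment problem: match each tenant to one instance.
Optimal: Juno→Machine M4 (1795 ops/s), Summit→Machine M1 (1552 ops/s), Nimbus→Machine M7 (2124 ops/s), Brightly→Machine M3 (2363 ops/s), Talus→Machine M2 (1508 ops/s) — total 1795+1552+2124+2363+1508 = 9342 ops/s.
Max-entry greedy (repeatedly take the single best remaining cell) gives 8749 ops/s, worse by 593.
Every other assignment is strictly worse.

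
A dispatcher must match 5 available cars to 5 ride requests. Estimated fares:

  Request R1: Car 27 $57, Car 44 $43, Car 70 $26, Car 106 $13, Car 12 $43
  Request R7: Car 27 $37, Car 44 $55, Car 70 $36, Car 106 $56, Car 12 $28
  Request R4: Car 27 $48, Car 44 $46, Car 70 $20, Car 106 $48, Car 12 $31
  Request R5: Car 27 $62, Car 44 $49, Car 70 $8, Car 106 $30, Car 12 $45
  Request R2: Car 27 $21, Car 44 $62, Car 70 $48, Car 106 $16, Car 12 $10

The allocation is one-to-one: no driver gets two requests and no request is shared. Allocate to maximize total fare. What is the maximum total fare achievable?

Optimal: Car 27→Request R5 ($62), Car 44→Request R7 ($55), Car 70→Request R2 ($48), Car 106→Request R4 ($48), Car 12→Request R1 ($43) — total 62+55+48+48+43 = $256.
Max-entry greedy (repeatedly take the single best remaining cell) gives $243, worse by 13.
Every other assignment is strictly worse.

Max total: $256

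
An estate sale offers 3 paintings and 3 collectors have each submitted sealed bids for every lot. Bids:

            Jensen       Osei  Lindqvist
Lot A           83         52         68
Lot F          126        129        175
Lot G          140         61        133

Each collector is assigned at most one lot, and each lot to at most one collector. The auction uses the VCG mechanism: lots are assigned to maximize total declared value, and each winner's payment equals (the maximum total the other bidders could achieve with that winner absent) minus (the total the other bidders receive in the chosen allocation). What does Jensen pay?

Jensen pays $35.

Efficient allocation: Jensen→Lot G ($140), Osei→Lot A ($52), Lindqvist→Lot F ($175); total welfare W = $367.
Jensen receives Lot G at value $140, so the others get W − 140 = $227.
Without Jensen: best allocation of the remaining 2 bidders over all 3 lots is Osei→Lot F ($129), Lindqvist→Lot G ($133), total $262.
VCG payment = (others' best without Jensen) − (others' welfare with Jensen) = 262 − 227 = $35.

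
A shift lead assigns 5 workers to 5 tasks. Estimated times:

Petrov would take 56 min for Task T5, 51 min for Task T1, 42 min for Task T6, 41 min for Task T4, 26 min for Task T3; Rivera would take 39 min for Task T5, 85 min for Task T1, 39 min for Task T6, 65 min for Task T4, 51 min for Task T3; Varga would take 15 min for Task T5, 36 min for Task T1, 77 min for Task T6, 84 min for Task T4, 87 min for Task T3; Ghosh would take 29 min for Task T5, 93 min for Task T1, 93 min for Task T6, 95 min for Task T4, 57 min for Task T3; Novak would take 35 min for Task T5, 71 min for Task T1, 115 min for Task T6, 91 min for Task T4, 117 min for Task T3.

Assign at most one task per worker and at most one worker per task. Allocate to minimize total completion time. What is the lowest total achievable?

Minimum total: 208 min

Optimal: Petrov→Task T4 (41 min), Rivera→Task T6 (39 min), Varga→Task T1 (36 min), Ghosh→Task T3 (57 min), Novak→Task T5 (35 min) — total 41+39+36+57+35 = 208 min.
Column-greedy (each task in turn goes to its cheapest remaining worker) gives 253 min, worse by 45.
Next-best assignment: Petrov→Task T3, Rivera→Task T6, Varga→Task T1, Ghosh→Task T5, Novak→Task T4 = 221 min.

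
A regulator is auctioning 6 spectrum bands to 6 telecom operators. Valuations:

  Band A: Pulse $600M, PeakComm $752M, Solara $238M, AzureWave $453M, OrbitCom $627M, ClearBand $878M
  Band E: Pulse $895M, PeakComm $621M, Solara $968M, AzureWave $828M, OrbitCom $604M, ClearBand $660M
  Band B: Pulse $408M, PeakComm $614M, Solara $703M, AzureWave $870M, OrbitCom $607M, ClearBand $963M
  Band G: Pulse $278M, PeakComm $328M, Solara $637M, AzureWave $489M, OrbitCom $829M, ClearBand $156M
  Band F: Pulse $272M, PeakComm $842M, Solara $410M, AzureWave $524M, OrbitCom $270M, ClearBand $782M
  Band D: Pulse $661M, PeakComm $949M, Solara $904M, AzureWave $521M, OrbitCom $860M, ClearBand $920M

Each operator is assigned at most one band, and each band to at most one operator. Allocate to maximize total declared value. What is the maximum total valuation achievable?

This is the linear assignment problem.
Optimal: Pulse→Band E ($895M), PeakComm→Band F ($842M), Solara→Band D ($904M), AzureWave→Band B ($870M), OrbitCom→Band G ($829M), ClearBand→Band A ($878M) — total 895+842+904+870+829+878 = $5218M.
Swapping PeakComm↔Pulse (PeakComm→Band E $621M, Pulse→Band F $272M) loses 844.

Max total: $5218M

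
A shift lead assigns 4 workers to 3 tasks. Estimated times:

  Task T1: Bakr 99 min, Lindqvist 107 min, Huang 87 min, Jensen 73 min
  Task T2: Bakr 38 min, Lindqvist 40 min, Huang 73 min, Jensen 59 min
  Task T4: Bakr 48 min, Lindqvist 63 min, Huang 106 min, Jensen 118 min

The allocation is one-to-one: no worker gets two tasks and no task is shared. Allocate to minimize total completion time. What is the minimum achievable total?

Minimum total: 161 min

Optimal: Jensen→Task T1 (73 min), Lindqvist→Task T2 (40 min), Bakr→Task T4 (48 min) — total 73+40+48 = 161 min.
Column-greedy (each task in turn goes to its cheapest remaining worker) gives 174 min, worse by 13.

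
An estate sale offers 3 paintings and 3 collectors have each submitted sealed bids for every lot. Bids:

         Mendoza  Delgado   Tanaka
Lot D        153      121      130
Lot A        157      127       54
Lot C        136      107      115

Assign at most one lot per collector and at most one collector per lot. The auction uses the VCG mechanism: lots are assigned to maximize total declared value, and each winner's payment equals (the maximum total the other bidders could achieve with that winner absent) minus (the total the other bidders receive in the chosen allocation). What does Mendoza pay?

Efficient allocation: Mendoza→Lot D ($153), Delgado→Lot A ($127), Tanaka→Lot C ($115); total welfare W = $395.
Mendoza receives Lot D at value $153, so the others get W − 153 = $242.
Without Mendoza: best allocation of the remaining 2 bidders over all 3 lots is Delgado→Lot A ($127), Tanaka→Lot D ($130), total $257.
VCG payment = (others' best without Mendoza) − (others' welfare with Mendoza) = 257 − 242 = $15.

Mendoza pays $15.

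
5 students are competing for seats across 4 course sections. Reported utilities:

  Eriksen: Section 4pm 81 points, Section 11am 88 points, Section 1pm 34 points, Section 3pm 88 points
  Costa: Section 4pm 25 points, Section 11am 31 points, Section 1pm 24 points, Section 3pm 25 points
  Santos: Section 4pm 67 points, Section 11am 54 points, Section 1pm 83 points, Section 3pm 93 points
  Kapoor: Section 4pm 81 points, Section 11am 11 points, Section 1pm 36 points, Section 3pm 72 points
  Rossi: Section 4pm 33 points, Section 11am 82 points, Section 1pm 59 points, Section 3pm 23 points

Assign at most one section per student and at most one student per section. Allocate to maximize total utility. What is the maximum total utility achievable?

Treat this as an assignment problem: match each student to one section.
Optimal: Kapoor→Section 4pm (81 points), Rossi→Section 11am (82 points), Santos→Section 1pm (83 points), Eriksen→Section 3pm (88 points) — total 81+82+83+88 = 334 points.
Column-greedy (each section in turn goes to its best remaining student) gives 318 points, worse by 16.

Max total: 334 points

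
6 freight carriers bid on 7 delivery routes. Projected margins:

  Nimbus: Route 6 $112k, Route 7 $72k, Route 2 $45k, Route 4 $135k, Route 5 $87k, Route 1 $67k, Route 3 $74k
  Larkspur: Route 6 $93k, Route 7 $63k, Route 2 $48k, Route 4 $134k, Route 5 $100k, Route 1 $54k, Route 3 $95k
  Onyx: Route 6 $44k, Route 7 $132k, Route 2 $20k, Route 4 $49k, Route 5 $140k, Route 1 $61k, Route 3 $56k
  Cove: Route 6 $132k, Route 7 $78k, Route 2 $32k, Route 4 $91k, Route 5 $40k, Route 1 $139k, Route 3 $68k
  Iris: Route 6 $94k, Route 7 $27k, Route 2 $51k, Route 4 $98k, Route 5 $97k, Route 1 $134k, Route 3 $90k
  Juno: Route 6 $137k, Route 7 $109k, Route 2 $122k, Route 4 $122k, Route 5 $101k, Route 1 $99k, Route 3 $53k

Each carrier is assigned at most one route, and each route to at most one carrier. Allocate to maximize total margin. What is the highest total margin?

This is a one-to-one assignment (maximum-weight bipartite matching).
Optimal: Nimbus→Route 4 ($135k), Larkspur→Route 3 ($95k), Onyx→Route 5 ($140k), Cove→Route 6 ($132k), Iris→Route 1 ($134k), Juno→Route 2 ($122k) — total 135+95+140+132+134+122 = $758k.
Column-greedy (each route in turn goes to its best remaining carrier) gives $694k, worse by 64.
Next-best assignment: Nimbus→Route 4, Larkspur→Route 5, Onyx→Route 7, Cove→Route 6, Iris→Route 1, Juno→Route 2 = $755k.

Maximum total: $758k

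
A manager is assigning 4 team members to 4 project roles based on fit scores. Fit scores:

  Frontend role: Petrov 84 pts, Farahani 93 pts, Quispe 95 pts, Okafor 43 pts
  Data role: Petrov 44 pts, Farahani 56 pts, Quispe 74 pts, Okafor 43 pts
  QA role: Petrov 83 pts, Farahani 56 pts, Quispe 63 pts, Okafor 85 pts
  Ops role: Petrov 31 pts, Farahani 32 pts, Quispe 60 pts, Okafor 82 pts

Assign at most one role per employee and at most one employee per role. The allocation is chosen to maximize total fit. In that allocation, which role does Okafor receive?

Optimal: Petrov→QA role (83 pts), Farahani→Frontend role (93 pts), Quispe→Data role (74 pts), Okafor→Ops role (82 pts) — total 83+93+74+82 = 332 pts.
Row-greedy (each employee in turn takes its best remaining role) gives 285 pts, worse by 47.
Swapping Quispe↔Okafor (Quispe→Ops role 60 pts, Okafor→Data role 43 pts) loses 53.
No other one-to-one assignment exceeds 332 pts.
Okafor's own top role is QA role (85 pts), but forcing Okafor→QA role and reassigning the rest optimally gives only 285 pts — worse by 47.

Okafor receives Ops role.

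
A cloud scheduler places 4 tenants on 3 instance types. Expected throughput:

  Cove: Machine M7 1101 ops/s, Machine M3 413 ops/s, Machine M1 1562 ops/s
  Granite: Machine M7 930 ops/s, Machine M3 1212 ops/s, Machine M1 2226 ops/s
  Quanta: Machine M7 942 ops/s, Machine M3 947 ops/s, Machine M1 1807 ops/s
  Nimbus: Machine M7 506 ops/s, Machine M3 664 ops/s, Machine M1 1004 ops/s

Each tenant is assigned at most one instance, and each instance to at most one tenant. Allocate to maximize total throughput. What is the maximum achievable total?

Optimal: Cove→Machine M7 (1101 ops/s), Quanta→Machine M3 (947 ops/s), Granite→Machine M1 (2226 ops/s) — total 1101+947+2226 = 4274 ops/s.
Row-greedy (each tenant in turn takes its best remaining instance) gives 3716 ops/s, worse by 558.
Next-best assignment: Cove→Machine M7, Granite→Machine M3, Quanta→Machine M1 = 4120 ops/s.
Swapping Cove↔Granite (Cove→Machine M1 1562 ops/s, Granite→Machine M7 930 ops/s) loses 835.

Max total: 4274 ops/s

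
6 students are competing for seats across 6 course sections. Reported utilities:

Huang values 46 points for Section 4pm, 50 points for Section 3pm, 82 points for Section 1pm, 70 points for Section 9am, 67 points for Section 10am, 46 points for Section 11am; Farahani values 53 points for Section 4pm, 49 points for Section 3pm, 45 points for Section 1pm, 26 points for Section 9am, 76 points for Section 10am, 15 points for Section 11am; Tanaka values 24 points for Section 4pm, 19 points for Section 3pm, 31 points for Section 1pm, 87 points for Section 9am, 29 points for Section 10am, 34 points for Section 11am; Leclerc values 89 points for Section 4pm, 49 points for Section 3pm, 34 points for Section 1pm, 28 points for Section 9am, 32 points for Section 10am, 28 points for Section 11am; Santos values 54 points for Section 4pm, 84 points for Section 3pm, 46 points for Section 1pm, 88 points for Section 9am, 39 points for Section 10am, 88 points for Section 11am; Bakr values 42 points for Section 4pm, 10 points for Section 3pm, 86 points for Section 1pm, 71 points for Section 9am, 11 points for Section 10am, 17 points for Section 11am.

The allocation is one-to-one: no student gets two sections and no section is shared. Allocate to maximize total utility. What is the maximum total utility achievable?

This is a one-to-one assignment (maximum-weight bipartite matching).
Optimal: Huang→Section 3pm (50 points), Farahani→Section 10am (76 points), Tanaka→Section 9am (87 points), Leclerc→Section 4pm (89 points), Santos→Section 11am (88 points), Bakr→Section 1pm (86 points) — total 50+76+87+89+88+86 = 476 points.
Max-entry greedy (repeatedly take the single best remaining cell) gives 423 points, worse by 53.
Next-best assignment: Huang→Section 11am, Farahani→Section 10am, Tanaka→Section 9am, Leclerc→Section 4pm, Santos→Section 3pm, Bakr→Section 1pm = 468 points.
Swapping Tanaka↔Farahani (Tanaka→Section 10am 29 points, Farahani→Section 9am 26 points) loses 108.

Maximum total: 476 points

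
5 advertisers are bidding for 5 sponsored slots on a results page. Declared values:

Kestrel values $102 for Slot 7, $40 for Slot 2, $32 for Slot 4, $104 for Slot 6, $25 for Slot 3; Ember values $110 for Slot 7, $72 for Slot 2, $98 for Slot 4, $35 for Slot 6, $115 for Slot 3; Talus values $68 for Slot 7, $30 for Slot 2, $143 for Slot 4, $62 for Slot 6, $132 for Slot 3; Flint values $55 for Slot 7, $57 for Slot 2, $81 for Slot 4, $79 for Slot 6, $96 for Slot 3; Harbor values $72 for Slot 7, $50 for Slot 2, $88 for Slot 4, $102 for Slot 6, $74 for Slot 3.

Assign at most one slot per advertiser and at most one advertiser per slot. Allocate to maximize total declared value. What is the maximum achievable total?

Maximum total: $519

Optimal: Kestrel→Slot 7 ($102), Ember→Slot 3 ($115), Talus→Slot 4 ($143), Flint→Slot 2 ($57), Harbor→Slot 6 ($102) — total 102+115+143+57+102 = $519.
Row-greedy (each advertiser in turn takes its best remaining slot) gives $491, worse by 28.
No other one-to-one assignment exceeds $519.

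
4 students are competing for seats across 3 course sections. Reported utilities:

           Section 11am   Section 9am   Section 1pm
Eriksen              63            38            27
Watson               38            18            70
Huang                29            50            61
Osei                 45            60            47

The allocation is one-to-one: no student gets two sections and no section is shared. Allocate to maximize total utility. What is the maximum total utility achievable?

Maximum total: 193 points

Optimal: Eriksen→Section 11am (63 points), Osei→Section 9am (60 points), Watson→Section 1pm (70 points) — total 63+60+70 = 193 points.
Row-greedy (each student in turn takes its best remaining section) gives 183 points, worse by 10.
Swapping Osei↔Eriksen (Osei→Section 11am 45 points, Eriksen→Section 9am 38 points) loses 40.
No other one-to-one assignment exceeds 193 points.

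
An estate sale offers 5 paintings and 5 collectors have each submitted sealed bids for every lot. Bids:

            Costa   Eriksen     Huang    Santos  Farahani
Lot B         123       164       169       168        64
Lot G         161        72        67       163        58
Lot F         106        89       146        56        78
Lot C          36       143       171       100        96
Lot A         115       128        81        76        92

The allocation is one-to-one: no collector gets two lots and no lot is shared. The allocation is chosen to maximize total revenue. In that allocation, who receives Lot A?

Optimal: Costa→Lot G ($161), Eriksen→Lot C ($143), Huang→Lot F ($146), Santos→Lot B ($168), Farahani→Lot A ($92) — total 161+143+146+168+92 = $710.
Row-greedy (each collector in turn takes its best remaining lot) gives $650, worse by 60.
Swapping Eriksen↔Santos (Eriksen→Lot B $164, Santos→Lot C $100) loses 47.
Farahani's own top lot is Lot C ($96), but forcing Farahani→Lot C and reassigning the rest optimally gives only $699 — worse by 11.

Farahani receives Lot A.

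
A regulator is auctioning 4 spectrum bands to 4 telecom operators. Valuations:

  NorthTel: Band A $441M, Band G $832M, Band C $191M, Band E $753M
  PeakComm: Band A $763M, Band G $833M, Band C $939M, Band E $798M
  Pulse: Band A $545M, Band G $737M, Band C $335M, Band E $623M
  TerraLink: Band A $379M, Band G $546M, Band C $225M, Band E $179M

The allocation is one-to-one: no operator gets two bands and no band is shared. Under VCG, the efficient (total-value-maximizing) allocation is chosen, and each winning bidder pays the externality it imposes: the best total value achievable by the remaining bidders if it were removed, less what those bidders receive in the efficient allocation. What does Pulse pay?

Pulse pays $167M.

Efficient allocation: NorthTel→Band E ($753M), PeakComm→Band C ($939M), Pulse→Band G ($737M), TerraLink→Band A ($379M); total welfare W = $2808M.
Pulse receives Band G at value $737M, so the others get W − 737 = $2071M.
Without Pulse: best allocation of the remaining 3 bidders over all 4 bands is NorthTel→Band E ($753M), PeakComm→Band C ($939M), TerraLink→Band G ($546M), total $2238M.
VCG payment = (others' best without Pulse) − (others' welfare with Pulse) = 2238 − 2071 = $167M.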